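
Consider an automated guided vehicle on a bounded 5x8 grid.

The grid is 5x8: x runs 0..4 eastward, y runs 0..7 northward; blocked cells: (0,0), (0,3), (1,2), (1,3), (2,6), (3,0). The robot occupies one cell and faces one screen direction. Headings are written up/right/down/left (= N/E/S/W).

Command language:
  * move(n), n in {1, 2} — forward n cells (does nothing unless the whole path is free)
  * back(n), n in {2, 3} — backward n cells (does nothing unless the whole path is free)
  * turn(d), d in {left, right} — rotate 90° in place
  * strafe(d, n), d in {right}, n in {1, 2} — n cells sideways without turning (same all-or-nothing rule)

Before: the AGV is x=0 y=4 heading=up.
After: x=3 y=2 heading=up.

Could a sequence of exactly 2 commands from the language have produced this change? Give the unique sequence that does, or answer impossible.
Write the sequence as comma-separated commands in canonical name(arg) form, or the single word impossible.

no 2-step route produces this change.

impossible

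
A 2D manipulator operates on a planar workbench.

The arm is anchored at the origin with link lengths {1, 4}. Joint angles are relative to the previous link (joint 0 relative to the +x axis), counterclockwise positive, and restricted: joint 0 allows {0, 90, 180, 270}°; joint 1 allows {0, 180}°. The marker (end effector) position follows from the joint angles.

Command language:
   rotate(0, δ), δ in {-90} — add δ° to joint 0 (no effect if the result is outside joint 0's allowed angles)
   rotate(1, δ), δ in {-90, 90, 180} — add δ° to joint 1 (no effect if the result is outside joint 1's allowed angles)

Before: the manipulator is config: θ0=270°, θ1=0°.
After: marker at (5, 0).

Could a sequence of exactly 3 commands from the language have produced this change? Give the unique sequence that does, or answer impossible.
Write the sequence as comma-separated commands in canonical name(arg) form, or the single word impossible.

rotate(0, -90), rotate(0, -90), rotate(0, -90)

initial: config: θ0=270°, θ1=0°
[1] after rotate(0, -90): config: θ0=180°, θ1=0°
[2] after rotate(0, -90): config: θ0=90°, θ1=0°
[3] after rotate(0, -90): config: θ0=0°, θ1=0°
no rival 3-sequence matches.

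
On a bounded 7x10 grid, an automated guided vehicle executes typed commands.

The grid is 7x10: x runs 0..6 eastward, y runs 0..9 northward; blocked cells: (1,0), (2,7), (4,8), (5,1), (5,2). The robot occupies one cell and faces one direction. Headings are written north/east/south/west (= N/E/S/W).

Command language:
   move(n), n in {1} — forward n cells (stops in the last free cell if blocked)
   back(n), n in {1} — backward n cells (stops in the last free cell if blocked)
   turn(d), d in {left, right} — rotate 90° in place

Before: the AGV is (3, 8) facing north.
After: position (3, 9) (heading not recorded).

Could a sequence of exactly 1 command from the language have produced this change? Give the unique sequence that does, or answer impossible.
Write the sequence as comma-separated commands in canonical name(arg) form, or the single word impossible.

move(1)

from: (3, 8) facing north
step 1 (move(1)): (3, 9) facing north
uniquely the one of 4 1-step routes that fits.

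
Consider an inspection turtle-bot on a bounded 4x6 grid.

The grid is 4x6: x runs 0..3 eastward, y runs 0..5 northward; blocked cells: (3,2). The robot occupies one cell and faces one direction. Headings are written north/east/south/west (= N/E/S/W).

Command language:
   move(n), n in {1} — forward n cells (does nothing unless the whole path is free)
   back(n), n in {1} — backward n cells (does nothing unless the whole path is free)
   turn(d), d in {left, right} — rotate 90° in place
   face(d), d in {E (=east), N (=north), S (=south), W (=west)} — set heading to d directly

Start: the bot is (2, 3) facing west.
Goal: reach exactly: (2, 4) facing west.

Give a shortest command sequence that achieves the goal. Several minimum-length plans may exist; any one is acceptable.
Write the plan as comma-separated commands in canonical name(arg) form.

t0: (2, 3) facing west
t=1 face(N) ⇒ (2, 3) facing north
t=2 move(1) ⇒ (2, 4) facing north
t=3 face(W) ⇒ (2, 4) facing west
shorter routes all fall short; 3 is best.

face(N), move(1), face(W)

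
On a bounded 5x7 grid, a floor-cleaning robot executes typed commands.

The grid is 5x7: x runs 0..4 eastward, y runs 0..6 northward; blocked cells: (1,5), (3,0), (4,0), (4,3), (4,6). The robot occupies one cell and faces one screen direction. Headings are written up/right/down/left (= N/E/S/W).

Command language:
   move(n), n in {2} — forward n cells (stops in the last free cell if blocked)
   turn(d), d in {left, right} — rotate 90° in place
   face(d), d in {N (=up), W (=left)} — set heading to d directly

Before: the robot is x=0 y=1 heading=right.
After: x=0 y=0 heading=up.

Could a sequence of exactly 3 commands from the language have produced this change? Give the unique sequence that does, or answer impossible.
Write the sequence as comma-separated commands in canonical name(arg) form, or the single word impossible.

turn(right), move(2), face(N)

key: move(2) runs into the grid edge before its full distance
from: x=0 y=1 heading=right
step 1 (turn(right)): x=0 y=1 heading=down
step 2 (move(2)): x=0 y=0 heading=down
step 3 (face(N)): x=0 y=0 heading=up
no rival 3-sequence matches.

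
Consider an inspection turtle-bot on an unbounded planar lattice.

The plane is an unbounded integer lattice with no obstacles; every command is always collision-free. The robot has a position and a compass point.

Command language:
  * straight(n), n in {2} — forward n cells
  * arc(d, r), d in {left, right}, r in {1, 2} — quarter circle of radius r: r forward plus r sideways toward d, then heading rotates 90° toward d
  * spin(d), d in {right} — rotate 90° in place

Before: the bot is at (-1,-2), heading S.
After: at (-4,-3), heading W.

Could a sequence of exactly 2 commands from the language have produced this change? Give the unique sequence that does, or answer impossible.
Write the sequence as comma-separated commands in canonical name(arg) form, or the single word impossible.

key: cell and facing (now W) both changed — the 2 commands mix motion and turning
start: at (-1,-2), heading S
[1] after arc(right, 1): at (-2,-3), heading W
[2] after straight(2): at (-4,-3), heading W
no other 2-command option fits: unique.

arc(right, 1), straight(2)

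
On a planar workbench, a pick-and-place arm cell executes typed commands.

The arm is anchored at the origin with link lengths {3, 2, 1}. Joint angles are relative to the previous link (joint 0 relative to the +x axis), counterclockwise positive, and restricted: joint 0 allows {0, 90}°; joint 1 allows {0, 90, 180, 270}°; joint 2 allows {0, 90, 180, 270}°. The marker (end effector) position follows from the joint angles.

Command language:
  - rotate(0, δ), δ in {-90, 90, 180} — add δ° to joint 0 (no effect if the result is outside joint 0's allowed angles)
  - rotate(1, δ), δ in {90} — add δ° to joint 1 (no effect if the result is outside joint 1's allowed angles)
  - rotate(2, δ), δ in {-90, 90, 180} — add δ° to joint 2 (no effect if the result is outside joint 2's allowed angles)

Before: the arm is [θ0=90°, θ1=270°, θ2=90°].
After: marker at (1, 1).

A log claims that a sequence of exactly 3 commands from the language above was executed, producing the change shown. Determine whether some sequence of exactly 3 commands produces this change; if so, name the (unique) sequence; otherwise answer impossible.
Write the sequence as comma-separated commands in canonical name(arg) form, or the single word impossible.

rotate(1, 90), rotate(1, 90), rotate(1, 90)

begin: [θ0=90°, θ1=270°, θ2=90°]
1. rotate(1, 90) → [θ0=90°, θ1=0°, θ2=90°]
2. rotate(1, 90) → [θ0=90°, θ1=90°, θ2=90°]
3. rotate(1, 90) → [θ0=90°, θ1=180°, θ2=90°]
uniquely the one of 343 3-step routes that fits.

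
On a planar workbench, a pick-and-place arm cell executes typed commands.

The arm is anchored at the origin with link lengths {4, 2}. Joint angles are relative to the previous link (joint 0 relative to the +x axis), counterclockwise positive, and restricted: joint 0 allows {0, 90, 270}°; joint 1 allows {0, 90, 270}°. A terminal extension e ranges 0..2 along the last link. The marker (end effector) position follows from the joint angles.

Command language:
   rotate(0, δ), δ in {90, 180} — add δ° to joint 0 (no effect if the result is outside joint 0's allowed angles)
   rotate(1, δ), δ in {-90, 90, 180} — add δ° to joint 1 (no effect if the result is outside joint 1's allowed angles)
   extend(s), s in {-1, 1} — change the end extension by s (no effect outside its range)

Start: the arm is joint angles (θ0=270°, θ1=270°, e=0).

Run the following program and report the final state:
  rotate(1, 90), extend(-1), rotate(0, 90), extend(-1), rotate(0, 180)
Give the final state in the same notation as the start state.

joint angles (θ0=0°, θ1=0°, e=0)

start: joint angles (θ0=270°, θ1=270°, e=0)
t=1 rotate(1, 90) ⇒ joint angles (θ0=270°, θ1=0°, e=0)
t=2 extend(-1) ⇒ joint angles (θ0=270°, θ1=0°, e=0)
t=3 rotate(0, 90) ⇒ joint angles (θ0=0°, θ1=0°, e=0)
t=4 extend(-1) ⇒ joint angles (θ0=0°, θ1=0°, e=0)
t=5 rotate(0, 180) ⇒ joint angles (θ0=0°, θ1=0°, e=0)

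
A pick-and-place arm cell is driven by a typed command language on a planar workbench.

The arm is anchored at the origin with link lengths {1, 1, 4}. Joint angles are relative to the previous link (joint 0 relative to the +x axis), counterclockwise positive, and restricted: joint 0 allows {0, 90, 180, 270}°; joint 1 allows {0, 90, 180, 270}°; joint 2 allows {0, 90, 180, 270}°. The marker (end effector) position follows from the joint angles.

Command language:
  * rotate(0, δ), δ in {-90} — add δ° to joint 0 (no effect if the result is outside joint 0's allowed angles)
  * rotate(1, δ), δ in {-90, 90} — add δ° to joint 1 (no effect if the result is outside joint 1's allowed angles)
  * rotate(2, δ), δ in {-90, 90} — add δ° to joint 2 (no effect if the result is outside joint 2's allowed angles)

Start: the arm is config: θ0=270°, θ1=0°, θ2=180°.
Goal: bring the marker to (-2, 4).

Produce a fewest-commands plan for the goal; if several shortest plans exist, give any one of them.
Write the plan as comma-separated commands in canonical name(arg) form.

rotate(0, -90), rotate(2, 90)

begin: config: θ0=270°, θ1=0°, θ2=180°
1. rotate(0, -90) → config: θ0=180°, θ1=0°, θ2=180°
2. rotate(2, 90) → config: θ0=180°, θ1=0°, θ2=270°
nothing shorter than 2 reaches the goal.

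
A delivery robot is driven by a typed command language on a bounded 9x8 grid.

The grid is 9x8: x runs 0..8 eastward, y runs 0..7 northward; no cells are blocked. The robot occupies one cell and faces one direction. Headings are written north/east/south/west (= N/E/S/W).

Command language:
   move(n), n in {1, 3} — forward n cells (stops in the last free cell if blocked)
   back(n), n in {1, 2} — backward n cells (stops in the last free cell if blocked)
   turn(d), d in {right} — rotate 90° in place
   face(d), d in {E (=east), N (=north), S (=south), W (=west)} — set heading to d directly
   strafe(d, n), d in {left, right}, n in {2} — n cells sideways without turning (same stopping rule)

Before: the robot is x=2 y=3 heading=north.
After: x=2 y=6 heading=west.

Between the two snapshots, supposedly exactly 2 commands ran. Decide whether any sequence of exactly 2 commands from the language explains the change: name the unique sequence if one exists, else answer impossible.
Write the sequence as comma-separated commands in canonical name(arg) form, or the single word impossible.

key: cell and facing (now W) both changed — the 2 commands mix motion and turning
begin: x=2 y=3 heading=north
step 1 (move(3)): x=2 y=6 heading=north
step 2 (face(W)): x=2 y=6 heading=west
all 121 alternatives checked — unique.

move(3), face(W)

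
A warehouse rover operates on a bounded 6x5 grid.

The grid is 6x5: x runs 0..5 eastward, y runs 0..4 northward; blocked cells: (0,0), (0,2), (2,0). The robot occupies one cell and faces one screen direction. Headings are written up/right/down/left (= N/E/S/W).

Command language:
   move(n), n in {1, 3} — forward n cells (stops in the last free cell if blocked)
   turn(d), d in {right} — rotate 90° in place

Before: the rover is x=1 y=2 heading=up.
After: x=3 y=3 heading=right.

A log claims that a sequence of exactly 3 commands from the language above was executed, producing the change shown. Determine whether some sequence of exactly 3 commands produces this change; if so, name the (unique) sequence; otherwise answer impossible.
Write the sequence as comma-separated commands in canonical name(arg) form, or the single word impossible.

every 3-command combo misses the target.

impossible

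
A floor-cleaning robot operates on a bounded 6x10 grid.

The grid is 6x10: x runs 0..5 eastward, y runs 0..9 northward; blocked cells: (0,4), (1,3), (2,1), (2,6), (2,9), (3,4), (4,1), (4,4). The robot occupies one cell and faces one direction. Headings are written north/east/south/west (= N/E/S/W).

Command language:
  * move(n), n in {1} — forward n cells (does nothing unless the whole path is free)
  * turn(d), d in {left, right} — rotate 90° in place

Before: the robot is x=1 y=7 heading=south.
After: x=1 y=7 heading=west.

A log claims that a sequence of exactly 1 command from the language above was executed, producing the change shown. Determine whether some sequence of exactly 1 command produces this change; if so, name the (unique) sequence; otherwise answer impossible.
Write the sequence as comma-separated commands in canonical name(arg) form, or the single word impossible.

key: parked at (1,7) the whole time — nothing moves the robot
begin: x=1 y=7 heading=south
step 1 (turn(right)): x=1 y=7 heading=west
no other 1-command option fits: unique.

turn(right)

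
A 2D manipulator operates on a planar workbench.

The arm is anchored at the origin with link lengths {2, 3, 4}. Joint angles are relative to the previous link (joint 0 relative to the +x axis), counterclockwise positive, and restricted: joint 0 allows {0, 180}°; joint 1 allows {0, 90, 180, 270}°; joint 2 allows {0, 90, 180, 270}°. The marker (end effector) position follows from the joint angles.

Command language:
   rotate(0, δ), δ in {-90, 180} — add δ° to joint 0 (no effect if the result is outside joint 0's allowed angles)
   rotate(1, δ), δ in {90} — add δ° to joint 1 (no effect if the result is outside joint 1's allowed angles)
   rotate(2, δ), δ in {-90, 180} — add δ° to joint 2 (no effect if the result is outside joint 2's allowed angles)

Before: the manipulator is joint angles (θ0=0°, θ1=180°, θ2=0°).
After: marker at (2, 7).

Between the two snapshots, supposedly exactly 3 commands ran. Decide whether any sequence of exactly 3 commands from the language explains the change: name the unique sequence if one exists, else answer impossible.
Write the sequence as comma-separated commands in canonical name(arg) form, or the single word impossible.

rotate(1, 90), rotate(1, 90), rotate(1, 90)

begin: joint angles (θ0=0°, θ1=180°, θ2=0°)
1. rotate(1, 90) → joint angles (θ0=0°, θ1=270°, θ2=0°)
2. rotate(1, 90) → joint angles (θ0=0°, θ1=0°, θ2=0°)
3. rotate(1, 90) → joint angles (θ0=0°, θ1=90°, θ2=0°)
uniquely the one of 125 3-step routes that fits.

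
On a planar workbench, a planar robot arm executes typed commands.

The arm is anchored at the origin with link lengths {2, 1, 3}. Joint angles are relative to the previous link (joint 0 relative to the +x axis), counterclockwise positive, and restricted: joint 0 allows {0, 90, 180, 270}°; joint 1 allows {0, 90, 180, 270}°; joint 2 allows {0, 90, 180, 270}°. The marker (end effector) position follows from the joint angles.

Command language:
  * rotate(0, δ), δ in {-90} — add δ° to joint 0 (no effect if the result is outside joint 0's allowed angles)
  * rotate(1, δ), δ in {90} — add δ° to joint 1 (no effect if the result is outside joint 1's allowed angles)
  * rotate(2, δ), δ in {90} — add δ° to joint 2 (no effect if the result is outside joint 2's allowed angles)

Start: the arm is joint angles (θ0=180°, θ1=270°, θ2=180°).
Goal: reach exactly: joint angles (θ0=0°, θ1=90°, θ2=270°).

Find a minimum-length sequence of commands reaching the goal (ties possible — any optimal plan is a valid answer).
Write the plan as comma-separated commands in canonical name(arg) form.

start: joint angles (θ0=180°, θ1=270°, θ2=180°)
1. rotate(0, -90) → joint angles (θ0=90°, θ1=270°, θ2=180°)
2. rotate(0, -90) → joint angles (θ0=0°, θ1=270°, θ2=180°)
3. rotate(1, 90) → joint angles (θ0=0°, θ1=0°, θ2=180°)
4. rotate(1, 90) → joint angles (θ0=0°, θ1=90°, θ2=180°)
5. rotate(2, 90) → joint angles (θ0=0°, θ1=90°, θ2=270°)
no 4-step plan works, so 5 is optimal.

rotate(0, -90), rotate(0, -90), rotate(1, 90), rotate(1, 90), rotate(2, 90)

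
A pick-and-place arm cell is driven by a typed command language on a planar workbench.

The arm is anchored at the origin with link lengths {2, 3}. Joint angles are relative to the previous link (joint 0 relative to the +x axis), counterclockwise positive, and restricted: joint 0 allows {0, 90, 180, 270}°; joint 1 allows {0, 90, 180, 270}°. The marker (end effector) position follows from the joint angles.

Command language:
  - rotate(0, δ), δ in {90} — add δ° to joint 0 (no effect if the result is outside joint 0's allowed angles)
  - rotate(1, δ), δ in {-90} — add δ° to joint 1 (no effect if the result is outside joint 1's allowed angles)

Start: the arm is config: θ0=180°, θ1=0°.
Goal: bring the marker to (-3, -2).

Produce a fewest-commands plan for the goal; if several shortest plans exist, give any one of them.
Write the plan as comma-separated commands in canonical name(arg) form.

begin: config: θ0=180°, θ1=0°
[1] after rotate(0, 90): config: θ0=270°, θ1=0°
[2] after rotate(1, -90): config: θ0=270°, θ1=270°
no 1-step plan works, so 2 is optimal.

rotate(0, 90), rotate(1, -90)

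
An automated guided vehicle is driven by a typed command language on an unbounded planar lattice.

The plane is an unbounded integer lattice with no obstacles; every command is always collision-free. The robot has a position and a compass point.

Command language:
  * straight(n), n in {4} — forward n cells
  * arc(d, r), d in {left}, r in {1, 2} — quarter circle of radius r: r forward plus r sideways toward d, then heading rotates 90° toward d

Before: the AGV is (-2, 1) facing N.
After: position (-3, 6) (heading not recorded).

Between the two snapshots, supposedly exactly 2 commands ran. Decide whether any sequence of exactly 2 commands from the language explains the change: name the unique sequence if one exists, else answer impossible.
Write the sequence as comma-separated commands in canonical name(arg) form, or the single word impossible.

key: running arc(left, 1) before straight(4) would end elsewhere — order is forced
from: (-2, 1) facing N
step 1 (straight(4)): (-2, 5) facing N
step 2 (arc(left, 1)): (-3, 6) facing W
all 9 alternatives checked — unique.

straight(4), arc(left, 1)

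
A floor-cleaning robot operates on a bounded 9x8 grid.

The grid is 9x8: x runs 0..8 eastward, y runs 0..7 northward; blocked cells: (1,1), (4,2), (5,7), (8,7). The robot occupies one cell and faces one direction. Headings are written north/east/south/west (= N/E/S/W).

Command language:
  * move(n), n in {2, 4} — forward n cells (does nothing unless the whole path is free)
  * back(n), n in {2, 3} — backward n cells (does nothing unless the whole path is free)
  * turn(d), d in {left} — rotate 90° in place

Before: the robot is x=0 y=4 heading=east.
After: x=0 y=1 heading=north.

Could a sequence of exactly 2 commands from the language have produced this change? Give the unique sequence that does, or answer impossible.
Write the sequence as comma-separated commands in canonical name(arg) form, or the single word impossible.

key: position moved to (0,1) AND the heading swung to N — translation plus rotation needed
begin: x=0 y=4 heading=east
t=1 turn(left) ⇒ x=0 y=4 heading=north
t=2 back(3) ⇒ x=0 y=1 heading=north
uniquely the one of 25 2-step routes that fits.

turn(left), back(3)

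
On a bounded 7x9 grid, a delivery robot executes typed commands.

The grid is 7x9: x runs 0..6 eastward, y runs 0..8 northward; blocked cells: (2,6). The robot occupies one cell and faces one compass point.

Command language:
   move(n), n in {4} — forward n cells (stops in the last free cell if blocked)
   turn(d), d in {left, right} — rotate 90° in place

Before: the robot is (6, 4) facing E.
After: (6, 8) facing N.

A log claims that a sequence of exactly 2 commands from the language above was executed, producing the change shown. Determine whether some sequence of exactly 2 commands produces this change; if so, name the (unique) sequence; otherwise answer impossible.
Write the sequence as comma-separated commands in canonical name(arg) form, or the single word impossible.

turn(left), move(4)

key: order matters: swapping turn(left) and move(4) lands elsewhere
initial: (6, 4) facing E
1. turn(left) → (6, 4) facing N
2. move(4) → (6, 8) facing N
uniquely the one of 9 2-step routes that fits.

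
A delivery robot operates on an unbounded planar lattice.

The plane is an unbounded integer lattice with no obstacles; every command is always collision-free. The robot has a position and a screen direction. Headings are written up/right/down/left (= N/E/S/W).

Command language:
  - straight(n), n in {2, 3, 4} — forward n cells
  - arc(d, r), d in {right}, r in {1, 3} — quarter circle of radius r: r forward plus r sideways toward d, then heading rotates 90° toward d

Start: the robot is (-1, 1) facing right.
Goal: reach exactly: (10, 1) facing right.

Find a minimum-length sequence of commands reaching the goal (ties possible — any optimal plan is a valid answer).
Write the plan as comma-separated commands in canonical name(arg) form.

straight(4), straight(4), straight(3)

from: (-1, 1) facing right
t=1 straight(4) ⇒ (3, 1) facing right
t=2 straight(4) ⇒ (7, 1) facing right
t=3 straight(3) ⇒ (10, 1) facing right
nothing shorter than 3 reaches the goal.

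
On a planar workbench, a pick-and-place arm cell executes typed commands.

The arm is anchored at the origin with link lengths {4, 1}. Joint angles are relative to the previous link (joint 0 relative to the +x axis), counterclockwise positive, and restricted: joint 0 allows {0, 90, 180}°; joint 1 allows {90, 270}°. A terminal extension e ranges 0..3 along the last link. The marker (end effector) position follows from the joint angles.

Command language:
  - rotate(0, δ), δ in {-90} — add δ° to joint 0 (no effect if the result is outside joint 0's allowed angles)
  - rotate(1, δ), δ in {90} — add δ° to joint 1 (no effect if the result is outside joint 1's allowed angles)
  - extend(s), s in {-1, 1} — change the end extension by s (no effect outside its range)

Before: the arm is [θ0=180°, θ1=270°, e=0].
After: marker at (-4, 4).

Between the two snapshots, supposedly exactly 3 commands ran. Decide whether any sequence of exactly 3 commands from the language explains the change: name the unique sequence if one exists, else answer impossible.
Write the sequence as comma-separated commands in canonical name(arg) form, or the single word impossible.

start: [θ0=180°, θ1=270°, e=0]
t=1 extend(1) ⇒ [θ0=180°, θ1=270°, e=1]
t=2 extend(1) ⇒ [θ0=180°, θ1=270°, e=2]
t=3 extend(1) ⇒ [θ0=180°, θ1=270°, e=3]
no other 3-command option fits: unique.

extend(1), extend(1), extend(1)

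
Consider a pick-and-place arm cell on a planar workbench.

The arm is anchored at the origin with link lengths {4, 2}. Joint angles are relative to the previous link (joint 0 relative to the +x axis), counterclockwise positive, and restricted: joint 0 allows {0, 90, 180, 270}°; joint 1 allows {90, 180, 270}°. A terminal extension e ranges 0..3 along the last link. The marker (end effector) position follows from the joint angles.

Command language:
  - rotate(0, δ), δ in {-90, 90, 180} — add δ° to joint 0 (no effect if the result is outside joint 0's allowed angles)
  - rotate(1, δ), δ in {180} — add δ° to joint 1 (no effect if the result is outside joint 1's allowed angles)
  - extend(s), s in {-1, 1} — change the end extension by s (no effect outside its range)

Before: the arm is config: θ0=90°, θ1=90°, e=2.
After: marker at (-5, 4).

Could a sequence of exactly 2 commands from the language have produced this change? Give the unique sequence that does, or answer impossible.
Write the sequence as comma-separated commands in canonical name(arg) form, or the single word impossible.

extend(1), extend(1)

initial: config: θ0=90°, θ1=90°, e=2
[1] after extend(1): config: θ0=90°, θ1=90°, e=3
[2] after extend(1): config: θ0=90°, θ1=90°, e=3
no rival 2-sequence matches.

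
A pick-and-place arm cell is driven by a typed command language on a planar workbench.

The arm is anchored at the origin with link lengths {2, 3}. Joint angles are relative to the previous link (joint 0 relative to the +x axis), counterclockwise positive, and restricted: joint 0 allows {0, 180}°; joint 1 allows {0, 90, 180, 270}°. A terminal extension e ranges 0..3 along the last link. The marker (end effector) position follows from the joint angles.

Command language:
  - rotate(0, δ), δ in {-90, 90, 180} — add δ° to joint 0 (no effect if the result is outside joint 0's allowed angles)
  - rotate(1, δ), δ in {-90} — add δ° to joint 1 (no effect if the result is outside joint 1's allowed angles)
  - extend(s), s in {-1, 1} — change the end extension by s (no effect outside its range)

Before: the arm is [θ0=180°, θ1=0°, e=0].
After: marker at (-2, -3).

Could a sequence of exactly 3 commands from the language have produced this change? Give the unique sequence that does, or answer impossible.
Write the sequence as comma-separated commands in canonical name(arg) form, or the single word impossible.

rotate(1, -90), rotate(1, -90), rotate(1, -90)

start: [θ0=180°, θ1=0°, e=0]
step 1 (rotate(1, -90)): [θ0=180°, θ1=270°, e=0]
step 2 (rotate(1, -90)): [θ0=180°, θ1=180°, e=0]
step 3 (rotate(1, -90)): [θ0=180°, θ1=90°, e=0]
all 216 alternatives checked — unique.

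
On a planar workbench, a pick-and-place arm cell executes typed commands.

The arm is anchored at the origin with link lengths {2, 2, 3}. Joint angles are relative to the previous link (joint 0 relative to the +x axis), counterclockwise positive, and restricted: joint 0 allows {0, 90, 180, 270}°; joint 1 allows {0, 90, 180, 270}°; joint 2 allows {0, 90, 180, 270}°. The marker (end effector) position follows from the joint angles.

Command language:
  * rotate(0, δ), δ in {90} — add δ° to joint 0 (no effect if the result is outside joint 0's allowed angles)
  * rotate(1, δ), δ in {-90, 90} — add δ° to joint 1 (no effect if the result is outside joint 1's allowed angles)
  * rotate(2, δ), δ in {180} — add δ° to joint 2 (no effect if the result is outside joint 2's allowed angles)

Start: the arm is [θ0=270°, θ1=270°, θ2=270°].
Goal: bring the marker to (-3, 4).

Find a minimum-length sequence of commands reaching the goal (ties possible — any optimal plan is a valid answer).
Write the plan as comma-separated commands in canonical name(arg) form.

t0: [θ0=270°, θ1=270°, θ2=270°]
[1] after rotate(2, 180): [θ0=270°, θ1=270°, θ2=90°]
[2] after rotate(1, 90): [θ0=270°, θ1=0°, θ2=90°]
[3] after rotate(0, 90): [θ0=0°, θ1=0°, θ2=90°]
[4] after rotate(0, 90): [θ0=90°, θ1=0°, θ2=90°]
nothing shorter than 4 reaches the goal.

rotate(2, 180), rotate(1, 90), rotate(0, 90), rotate(0, 90)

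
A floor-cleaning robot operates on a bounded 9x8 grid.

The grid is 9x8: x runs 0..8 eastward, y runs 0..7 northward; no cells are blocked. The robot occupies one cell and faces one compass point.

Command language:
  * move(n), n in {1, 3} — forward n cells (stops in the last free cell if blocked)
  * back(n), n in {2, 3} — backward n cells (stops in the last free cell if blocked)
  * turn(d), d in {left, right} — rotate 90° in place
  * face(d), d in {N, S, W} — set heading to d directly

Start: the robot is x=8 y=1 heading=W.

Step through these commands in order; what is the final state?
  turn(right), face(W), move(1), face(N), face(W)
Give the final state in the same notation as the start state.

initial: x=8 y=1 heading=W
1. turn(right) → x=8 y=1 heading=N
2. face(W) → x=8 y=1 heading=W
3. move(1) → x=7 y=1 heading=W
4. face(N) → x=7 y=1 heading=N
5. face(W) → x=7 y=1 heading=W

x=7 y=1 heading=W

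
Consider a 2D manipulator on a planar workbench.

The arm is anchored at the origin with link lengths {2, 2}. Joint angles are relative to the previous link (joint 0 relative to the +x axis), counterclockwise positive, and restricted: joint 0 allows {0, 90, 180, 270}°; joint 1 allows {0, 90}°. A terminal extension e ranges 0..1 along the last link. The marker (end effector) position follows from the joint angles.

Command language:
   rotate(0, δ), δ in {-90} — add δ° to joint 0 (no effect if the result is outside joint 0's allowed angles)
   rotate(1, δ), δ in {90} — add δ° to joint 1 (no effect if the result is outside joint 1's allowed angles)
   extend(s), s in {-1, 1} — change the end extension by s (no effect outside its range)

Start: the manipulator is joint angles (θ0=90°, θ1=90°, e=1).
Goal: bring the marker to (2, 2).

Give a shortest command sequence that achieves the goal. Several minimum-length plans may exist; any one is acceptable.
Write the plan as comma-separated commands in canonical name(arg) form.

extend(-1), rotate(0, -90)

t0: joint angles (θ0=90°, θ1=90°, e=1)
1. extend(-1) → joint angles (θ0=90°, θ1=90°, e=0)
2. rotate(0, -90) → joint angles (θ0=0°, θ1=90°, e=0)
minimal: 2 command(s), checked below 2.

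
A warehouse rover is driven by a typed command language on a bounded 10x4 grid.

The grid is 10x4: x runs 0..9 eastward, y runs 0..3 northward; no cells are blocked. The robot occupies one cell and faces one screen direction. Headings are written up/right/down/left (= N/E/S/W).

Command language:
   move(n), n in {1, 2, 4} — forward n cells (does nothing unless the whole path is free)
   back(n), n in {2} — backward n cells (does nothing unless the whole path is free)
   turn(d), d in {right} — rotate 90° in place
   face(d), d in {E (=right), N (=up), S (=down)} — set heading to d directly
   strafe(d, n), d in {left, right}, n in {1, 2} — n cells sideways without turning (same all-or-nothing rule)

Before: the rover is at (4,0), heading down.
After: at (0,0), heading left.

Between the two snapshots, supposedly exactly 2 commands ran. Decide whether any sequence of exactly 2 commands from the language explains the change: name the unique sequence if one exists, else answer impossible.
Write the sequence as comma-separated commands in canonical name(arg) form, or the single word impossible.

turn(right), move(4)

key: running move(4) before turn(right) would end elsewhere — order is forced
initial: at (4,0), heading down
[1] after turn(right): at (4,0), heading left
[2] after move(4): at (0,0), heading left
all 144 alternatives checked — unique.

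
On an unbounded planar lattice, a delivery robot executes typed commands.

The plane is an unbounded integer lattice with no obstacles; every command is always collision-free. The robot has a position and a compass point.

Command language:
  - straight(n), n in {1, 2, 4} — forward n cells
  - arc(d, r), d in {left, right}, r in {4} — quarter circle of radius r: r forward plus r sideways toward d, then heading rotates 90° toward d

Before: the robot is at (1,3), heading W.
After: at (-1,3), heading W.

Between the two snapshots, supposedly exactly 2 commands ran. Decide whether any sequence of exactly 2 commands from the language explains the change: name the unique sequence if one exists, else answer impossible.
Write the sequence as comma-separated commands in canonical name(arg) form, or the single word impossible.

key: heading stays W — no command in the sequence turns
initial: at (1,3), heading W
t=1 straight(1) ⇒ at (0,3), heading W
t=2 straight(1) ⇒ at (-1,3), heading W
uniquely the one of 25 2-step routes that fits.

straight(1), straight(1)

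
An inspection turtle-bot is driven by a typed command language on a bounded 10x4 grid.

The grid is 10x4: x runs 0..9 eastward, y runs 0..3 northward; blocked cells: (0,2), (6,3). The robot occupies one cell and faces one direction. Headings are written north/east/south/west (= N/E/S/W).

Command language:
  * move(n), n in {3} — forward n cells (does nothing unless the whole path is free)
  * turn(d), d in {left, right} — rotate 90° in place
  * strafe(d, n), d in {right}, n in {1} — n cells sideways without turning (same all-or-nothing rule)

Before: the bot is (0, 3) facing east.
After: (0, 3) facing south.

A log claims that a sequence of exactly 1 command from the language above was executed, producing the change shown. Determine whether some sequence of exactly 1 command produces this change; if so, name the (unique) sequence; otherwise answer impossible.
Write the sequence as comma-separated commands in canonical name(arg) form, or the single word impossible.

turn(right)

key: parked at (0,3) the whole time — nothing moves the robot
begin: (0, 3) facing east
[1] after turn(right): (0, 3) facing south
no other 1-command option fits: unique.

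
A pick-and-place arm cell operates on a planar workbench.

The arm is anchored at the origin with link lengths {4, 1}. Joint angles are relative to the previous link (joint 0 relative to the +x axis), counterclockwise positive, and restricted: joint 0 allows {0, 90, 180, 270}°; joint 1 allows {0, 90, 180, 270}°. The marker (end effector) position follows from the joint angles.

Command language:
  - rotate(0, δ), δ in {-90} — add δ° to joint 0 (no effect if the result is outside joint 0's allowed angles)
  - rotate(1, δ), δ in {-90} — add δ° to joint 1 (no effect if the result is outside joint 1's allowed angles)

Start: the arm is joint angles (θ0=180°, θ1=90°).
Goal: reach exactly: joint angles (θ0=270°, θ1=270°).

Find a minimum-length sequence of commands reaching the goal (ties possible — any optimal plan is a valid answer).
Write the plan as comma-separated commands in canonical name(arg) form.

t0: joint angles (θ0=180°, θ1=90°)
1. rotate(1, -90) → joint angles (θ0=180°, θ1=0°)
2. rotate(1, -90) → joint angles (θ0=180°, θ1=270°)
3. rotate(0, -90) → joint angles (θ0=90°, θ1=270°)
4. rotate(0, -90) → joint angles (θ0=0°, θ1=270°)
5. rotate(0, -90) → joint angles (θ0=270°, θ1=270°)
minimal: 5 command(s), checked below 5.

rotate(1, -90), rotate(1, -90), rotate(0, -90), rotate(0, -90), rotate(0, -90)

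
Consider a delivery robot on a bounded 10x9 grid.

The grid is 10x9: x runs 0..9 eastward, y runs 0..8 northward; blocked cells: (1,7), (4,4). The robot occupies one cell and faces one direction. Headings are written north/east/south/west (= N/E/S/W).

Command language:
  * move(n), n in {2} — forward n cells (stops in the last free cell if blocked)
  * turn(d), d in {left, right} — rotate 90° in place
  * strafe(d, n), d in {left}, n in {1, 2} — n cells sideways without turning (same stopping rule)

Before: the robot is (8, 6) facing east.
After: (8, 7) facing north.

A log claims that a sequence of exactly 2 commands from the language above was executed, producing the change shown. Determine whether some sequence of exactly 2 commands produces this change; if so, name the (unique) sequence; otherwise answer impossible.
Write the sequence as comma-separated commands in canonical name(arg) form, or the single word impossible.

key: order matters: swapping strafe(left, 1) and turn(left) lands elsewhere
begin: (8, 6) facing east
step 1 (strafe(left, 1)): (8, 7) facing east
step 2 (turn(left)): (8, 7) facing north
no rival 2-sequence matches.

strafe(left, 1), turn(left)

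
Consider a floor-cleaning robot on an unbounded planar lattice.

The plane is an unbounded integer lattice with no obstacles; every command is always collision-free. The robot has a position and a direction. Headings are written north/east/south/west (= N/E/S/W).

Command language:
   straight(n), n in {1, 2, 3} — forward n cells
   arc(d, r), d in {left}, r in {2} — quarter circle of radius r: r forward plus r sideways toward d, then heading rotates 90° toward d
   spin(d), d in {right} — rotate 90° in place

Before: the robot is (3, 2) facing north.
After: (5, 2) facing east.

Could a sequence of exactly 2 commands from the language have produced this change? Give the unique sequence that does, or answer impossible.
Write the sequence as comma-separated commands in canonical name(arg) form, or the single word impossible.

spin(right), straight(2)

key: cell and facing (now E) both changed — the 2 commands mix motion and turning
t0: (3, 2) facing north
1. spin(right) → (3, 2) facing east
2. straight(2) → (5, 2) facing east
no other 2-command option fits: unique.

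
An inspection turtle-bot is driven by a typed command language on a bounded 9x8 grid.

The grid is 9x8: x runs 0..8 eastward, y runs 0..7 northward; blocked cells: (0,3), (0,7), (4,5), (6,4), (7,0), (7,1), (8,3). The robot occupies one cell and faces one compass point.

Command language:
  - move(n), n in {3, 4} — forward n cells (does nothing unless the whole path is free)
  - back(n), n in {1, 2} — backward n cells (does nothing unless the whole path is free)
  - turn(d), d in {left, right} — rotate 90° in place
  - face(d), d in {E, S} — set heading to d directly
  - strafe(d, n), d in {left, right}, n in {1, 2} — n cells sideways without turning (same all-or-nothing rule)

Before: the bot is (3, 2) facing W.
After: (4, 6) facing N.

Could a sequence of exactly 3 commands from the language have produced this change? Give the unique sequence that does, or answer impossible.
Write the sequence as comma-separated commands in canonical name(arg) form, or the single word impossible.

turn(right), move(4), strafe(right, 1)

key: position moved to (4,6) AND the heading swung to N — translation plus rotation needed
from: (3, 2) facing W
step 1 (turn(right)): (3, 2) facing N
step 2 (move(4)): (3, 6) facing N
step 3 (strafe(right, 1)): (4, 6) facing N
no other 3-command option fits: unique.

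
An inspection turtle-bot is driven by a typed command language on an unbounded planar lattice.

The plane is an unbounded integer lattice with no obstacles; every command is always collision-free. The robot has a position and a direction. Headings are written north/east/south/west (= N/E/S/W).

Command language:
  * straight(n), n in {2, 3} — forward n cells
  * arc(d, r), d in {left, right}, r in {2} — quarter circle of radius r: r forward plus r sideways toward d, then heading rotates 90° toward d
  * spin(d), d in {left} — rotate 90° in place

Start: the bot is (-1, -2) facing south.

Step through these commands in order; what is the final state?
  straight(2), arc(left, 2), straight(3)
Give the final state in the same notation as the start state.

(4, -6) facing east

t0: (-1, -2) facing south
step 1 (straight(2)): (-1, -4) facing south
step 2 (arc(left, 2)): (1, -6) facing east
step 3 (straight(3)): (4, -6) facing east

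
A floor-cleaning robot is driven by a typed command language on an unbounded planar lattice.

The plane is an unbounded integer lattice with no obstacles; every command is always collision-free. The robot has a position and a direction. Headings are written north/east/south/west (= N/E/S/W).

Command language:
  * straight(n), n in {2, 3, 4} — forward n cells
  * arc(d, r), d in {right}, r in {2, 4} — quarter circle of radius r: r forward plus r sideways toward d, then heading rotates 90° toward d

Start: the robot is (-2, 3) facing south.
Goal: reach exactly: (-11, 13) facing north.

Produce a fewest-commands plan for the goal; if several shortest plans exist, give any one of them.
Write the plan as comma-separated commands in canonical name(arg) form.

begin: (-2, 3) facing south
[1] after arc(right, 2): (-4, 1) facing west
[2] after straight(3): (-7, 1) facing west
[3] after arc(right, 4): (-11, 5) facing north
[4] after straight(4): (-11, 9) facing north
[5] after straight(4): (-11, 13) facing north
minimal: 5 command(s), checked below 5.

arc(right, 2), straight(3), arc(right, 4), straight(4), straight(4)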